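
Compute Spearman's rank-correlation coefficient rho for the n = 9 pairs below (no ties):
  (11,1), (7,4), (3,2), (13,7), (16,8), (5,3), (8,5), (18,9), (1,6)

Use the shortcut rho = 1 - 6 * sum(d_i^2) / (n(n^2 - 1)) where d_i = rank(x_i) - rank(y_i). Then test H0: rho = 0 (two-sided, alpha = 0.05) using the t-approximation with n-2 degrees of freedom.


Step 1: Rank x and y separately (midranks; no ties here).
rank(x): 11->6, 7->4, 3->2, 13->7, 16->8, 5->3, 8->5, 18->9, 1->1
rank(y): 1->1, 4->4, 2->2, 7->7, 8->8, 3->3, 5->5, 9->9, 6->6
Step 2: d_i = R_x(i) - R_y(i); compute d_i^2.
  (6-1)^2=25, (4-4)^2=0, (2-2)^2=0, (7-7)^2=0, (8-8)^2=0, (3-3)^2=0, (5-5)^2=0, (9-9)^2=0, (1-6)^2=25
sum(d^2) = 50.
Step 3: rho = 1 - 6*50 / (9*(9^2 - 1)) = 1 - 300/720 = 0.583333.
Step 4: Under H0, t = rho * sqrt((n-2)/(1-rho^2)) = 1.9001 ~ t(7).
Step 5: Two-sided p-value from the t-distribution with 7 df = 0.099186.
Step 6: alpha = 0.05. fail to reject H0.

rho = 0.5833, p = 0.099186, fail to reject H0 at alpha = 0.05.


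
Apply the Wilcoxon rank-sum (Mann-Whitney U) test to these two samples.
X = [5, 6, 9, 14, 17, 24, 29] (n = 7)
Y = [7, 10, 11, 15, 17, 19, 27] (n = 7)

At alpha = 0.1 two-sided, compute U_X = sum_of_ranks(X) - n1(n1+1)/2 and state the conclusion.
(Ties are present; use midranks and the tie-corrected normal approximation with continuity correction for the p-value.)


Step 1: Combine and sort all 14 observations; assign midranks.
sorted (value, group): (5,X), (6,X), (7,Y), (9,X), (10,Y), (11,Y), (14,X), (15,Y), (17,X), (17,Y), (19,Y), (24,X), (27,Y), (29,X)
ranks: 5->1, 6->2, 7->3, 9->4, 10->5, 11->6, 14->7, 15->8, 17->9.5, 17->9.5, 19->11, 24->12, 27->13, 29->14
Step 2: Rank sum for X: R1 = 1 + 2 + 4 + 7 + 9.5 + 12 + 14 = 49.5.
Step 3: U_X = R1 - n1(n1+1)/2 = 49.5 - 7*8/2 = 49.5 - 28 = 21.5.
       U_Y = n1*n2 - U_X = 49 - 21.5 = 27.5.
Step 4: Ties are present, so use the tie-corrected normal approximation (with continuity correction) for the p-value.
Step 5: p-value = 0.749128; compare to alpha = 0.1. fail to reject H0.

U_X = 21.5, p = 0.749128, fail to reject H0 at alpha = 0.1.


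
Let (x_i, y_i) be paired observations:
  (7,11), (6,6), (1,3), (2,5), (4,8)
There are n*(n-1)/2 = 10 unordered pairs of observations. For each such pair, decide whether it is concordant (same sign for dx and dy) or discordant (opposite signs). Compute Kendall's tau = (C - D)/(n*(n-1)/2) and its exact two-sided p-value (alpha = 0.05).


Step 1: Enumerate the 10 unordered pairs (i,j) with i<j and classify each by sign(x_j-x_i) * sign(y_j-y_i).
  (1,2):dx=-1,dy=-5->C; (1,3):dx=-6,dy=-8->C; (1,4):dx=-5,dy=-6->C; (1,5):dx=-3,dy=-3->C
  (2,3):dx=-5,dy=-3->C; (2,4):dx=-4,dy=-1->C; (2,5):dx=-2,dy=+2->D; (3,4):dx=+1,dy=+2->C
  (3,5):dx=+3,dy=+5->C; (4,5):dx=+2,dy=+3->C
Step 2: C = 9, D = 1, total pairs = 10.
Step 3: tau = (C - D)/(n(n-1)/2) = (9 - 1)/10 = 0.800000.
Step 4: Exact two-sided p-value (enumerate n! = 120 permutations of y under H0): p = 0.083333.
Step 5: alpha = 0.05. fail to reject H0.

tau_b = 0.8000 (C=9, D=1), p = 0.083333, fail to reject H0.


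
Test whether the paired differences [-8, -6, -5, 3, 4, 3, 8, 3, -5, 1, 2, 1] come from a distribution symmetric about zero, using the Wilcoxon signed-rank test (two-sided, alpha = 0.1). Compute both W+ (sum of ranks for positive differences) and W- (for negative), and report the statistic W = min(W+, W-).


Step 1: Drop any zero differences (none here) and take |d_i|.
|d| = [8, 6, 5, 3, 4, 3, 8, 3, 5, 1, 2, 1]
Step 2: Midrank |d_i| (ties get averaged ranks).
ranks: |8|->11.5, |6|->10, |5|->8.5, |3|->5, |4|->7, |3|->5, |8|->11.5, |3|->5, |5|->8.5, |1|->1.5, |2|->3, |1|->1.5
Step 3: Attach original signs; sum ranks with positive sign and with negative sign.
W+ = 5 + 7 + 5 + 11.5 + 5 + 1.5 + 3 + 1.5 = 39.5
W- = 11.5 + 10 + 8.5 + 8.5 = 38.5
(Check: W+ + W- = 78 should equal n(n+1)/2 = 78.)
Step 4: Test statistic W = min(W+, W-) = 38.5.
Step 5: Ties in |d|, so use the tie-corrected normal approximation.
        E[W] = n(n+1)/4 = 12*13/4 = 39.
        Tie groups: |d|=1 (t=2), |d|=3 (t=3), |d|=5 (t=2), |d|=8 (t=2); sum(t^3 - t) = 42.
        Var[W] = n(n+1)(2n+1)/24 - sum(t^3-t)/48 = 3900/24 - 42/48 = 161.625.
        z = (W - E[W]) / sqrt(Var[W]) = (38.5 - 39) / 12.7132 = -0.0393.
        Two-sided p = 2*Phi(z) = 0.968628.
Step 6: alpha = 0.1. fail to reject H0.

W+ = 39.5, W- = 38.5, W = min = 38.5, p = 0.968628, fail to reject H0.


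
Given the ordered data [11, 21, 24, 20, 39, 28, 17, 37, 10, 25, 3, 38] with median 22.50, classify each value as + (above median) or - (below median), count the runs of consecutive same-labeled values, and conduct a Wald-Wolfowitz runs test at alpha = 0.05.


Step 1: Compute median = 22.50; label A = above, B = below.
Labels in order: BBABAABABABA  (n_A = 6, n_B = 6)
Step 2: Count runs R = 10.
Step 3: Under H0 (random ordering), E[R] = 2*n_A*n_B/(n_A+n_B) + 1 = 2*6*6/12 + 1 = 7.0000.
        Var[R] = 2*n_A*n_B*(2*n_A*n_B - n_A - n_B) / ((n_A+n_B)^2 * (n_A+n_B-1)) = 4320/1584 = 2.7273.
        SD[R] = 1.6514.
Step 4: Continuity-corrected z = (R - 0.5 - E[R]) / SD[R] = (10 - 0.5 - 7.0000) / 1.6514 = 1.5138.
Step 5: Two-sided p-value via normal approximation = 2*(1 - Phi(|z|)) = 0.130070.
Step 6: alpha = 0.05. fail to reject H0.

R = 10, z = 1.5138, p = 0.130070, fail to reject H0.


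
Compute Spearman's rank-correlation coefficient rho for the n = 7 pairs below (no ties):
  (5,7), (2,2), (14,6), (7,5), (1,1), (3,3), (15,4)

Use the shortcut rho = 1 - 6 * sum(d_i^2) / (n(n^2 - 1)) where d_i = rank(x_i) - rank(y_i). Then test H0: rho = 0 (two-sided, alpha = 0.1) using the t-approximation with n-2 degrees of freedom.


Step 1: Rank x and y separately (midranks; no ties here).
rank(x): 5->4, 2->2, 14->6, 7->5, 1->1, 3->3, 15->7
rank(y): 7->7, 2->2, 6->6, 5->5, 1->1, 3->3, 4->4
Step 2: d_i = R_x(i) - R_y(i); compute d_i^2.
  (4-7)^2=9, (2-2)^2=0, (6-6)^2=0, (5-5)^2=0, (1-1)^2=0, (3-3)^2=0, (7-4)^2=9
sum(d^2) = 18.
Step 3: rho = 1 - 6*18 / (7*(7^2 - 1)) = 1 - 108/336 = 0.678571.
Step 4: Under H0, t = rho * sqrt((n-2)/(1-rho^2)) = 2.0657 ~ t(5).
Step 5: Two-sided p-value from the t-distribution with 5 df = 0.093750.
Step 6: alpha = 0.1. reject H0.

rho = 0.6786, p = 0.093750, reject H0 at alpha = 0.1.


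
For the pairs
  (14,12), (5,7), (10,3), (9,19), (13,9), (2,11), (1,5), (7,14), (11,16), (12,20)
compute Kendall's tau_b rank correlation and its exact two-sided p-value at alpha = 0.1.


Step 1: Enumerate the 45 unordered pairs (i,j) with i<j and classify each by sign(x_j-x_i) * sign(y_j-y_i).
  (1,2):dx=-9,dy=-5->C; (1,3):dx=-4,dy=-9->C; (1,4):dx=-5,dy=+7->D; (1,5):dx=-1,dy=-3->C
  (1,6):dx=-12,dy=-1->C; (1,7):dx=-13,dy=-7->C; (1,8):dx=-7,dy=+2->D; (1,9):dx=-3,dy=+4->D
  (1,10):dx=-2,dy=+8->D; (2,3):dx=+5,dy=-4->D; (2,4):dx=+4,dy=+12->C; (2,5):dx=+8,dy=+2->C
  (2,6):dx=-3,dy=+4->D; (2,7):dx=-4,dy=-2->C; (2,8):dx=+2,dy=+7->C; (2,9):dx=+6,dy=+9->C
  (2,10):dx=+7,dy=+13->C; (3,4):dx=-1,dy=+16->D; (3,5):dx=+3,dy=+6->C; (3,6):dx=-8,dy=+8->D
  (3,7):dx=-9,dy=+2->D; (3,8):dx=-3,dy=+11->D; (3,9):dx=+1,dy=+13->C; (3,10):dx=+2,dy=+17->C
  (4,5):dx=+4,dy=-10->D; (4,6):dx=-7,dy=-8->C; (4,7):dx=-8,dy=-14->C; (4,8):dx=-2,dy=-5->C
  (4,9):dx=+2,dy=-3->D; (4,10):dx=+3,dy=+1->C; (5,6):dx=-11,dy=+2->D; (5,7):dx=-12,dy=-4->C
  (5,8):dx=-6,dy=+5->D; (5,9):dx=-2,dy=+7->D; (5,10):dx=-1,dy=+11->D; (6,7):dx=-1,dy=-6->C
  (6,8):dx=+5,dy=+3->C; (6,9):dx=+9,dy=+5->C; (6,10):dx=+10,dy=+9->C; (7,8):dx=+6,dy=+9->C
  (7,9):dx=+10,dy=+11->C; (7,10):dx=+11,dy=+15->C; (8,9):dx=+4,dy=+2->C; (8,10):dx=+5,dy=+6->C
  (9,10):dx=+1,dy=+4->C
Step 2: C = 29, D = 16, total pairs = 45.
Step 3: tau = (C - D)/(n(n-1)/2) = (29 - 16)/45 = 0.288889.
Step 4: Exact two-sided p-value (enumerate n! = 3628800 permutations of y under H0): p = 0.291248.
Step 5: alpha = 0.1. fail to reject H0.

tau_b = 0.2889 (C=29, D=16), p = 0.291248, fail to reject H0.


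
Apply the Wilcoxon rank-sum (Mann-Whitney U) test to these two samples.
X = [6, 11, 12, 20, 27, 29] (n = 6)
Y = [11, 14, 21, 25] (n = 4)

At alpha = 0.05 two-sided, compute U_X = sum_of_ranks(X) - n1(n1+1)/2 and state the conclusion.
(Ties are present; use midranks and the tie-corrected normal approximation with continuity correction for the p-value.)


Step 1: Combine and sort all 10 observations; assign midranks.
sorted (value, group): (6,X), (11,X), (11,Y), (12,X), (14,Y), (20,X), (21,Y), (25,Y), (27,X), (29,X)
ranks: 6->1, 11->2.5, 11->2.5, 12->4, 14->5, 20->6, 21->7, 25->8, 27->9, 29->10
Step 2: Rank sum for X: R1 = 1 + 2.5 + 4 + 6 + 9 + 10 = 32.5.
Step 3: U_X = R1 - n1(n1+1)/2 = 32.5 - 6*7/2 = 32.5 - 21 = 11.5.
       U_Y = n1*n2 - U_X = 24 - 11.5 = 12.5.
Step 4: Ties are present, so use the tie-corrected normal approximation (with continuity correction) for the p-value.
Step 5: p-value = 1.000000; compare to alpha = 0.05. fail to reject H0.

U_X = 11.5, p = 1.000000, fail to reject H0 at alpha = 0.05.


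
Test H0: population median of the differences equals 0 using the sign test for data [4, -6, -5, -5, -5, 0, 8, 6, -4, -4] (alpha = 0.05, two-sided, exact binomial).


Step 1: Discard zero differences. Original n = 10; n_eff = number of nonzero differences = 9.
Nonzero differences (with sign): +4, -6, -5, -5, -5, +8, +6, -4, -4
Step 2: Count signs: positive = 3, negative = 6.
Step 3: Under H0: P(positive) = 0.5, so the number of positives S ~ Bin(9, 0.5).
Step 4: Two-sided exact p-value = sum of Bin(9,0.5) probabilities at or below the observed probability = 0.507812.
Step 5: alpha = 0.05. fail to reject H0.

n_eff = 9, pos = 3, neg = 6, p = 0.507812, fail to reject H0.


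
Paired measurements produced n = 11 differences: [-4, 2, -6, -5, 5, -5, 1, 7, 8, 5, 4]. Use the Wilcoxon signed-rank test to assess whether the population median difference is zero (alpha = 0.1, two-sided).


Step 1: Drop any zero differences (none here) and take |d_i|.
|d| = [4, 2, 6, 5, 5, 5, 1, 7, 8, 5, 4]
Step 2: Midrank |d_i| (ties get averaged ranks).
ranks: |4|->3.5, |2|->2, |6|->9, |5|->6.5, |5|->6.5, |5|->6.5, |1|->1, |7|->10, |8|->11, |5|->6.5, |4|->3.5
Step 3: Attach original signs; sum ranks with positive sign and with negative sign.
W+ = 2 + 6.5 + 1 + 10 + 11 + 6.5 + 3.5 = 40.5
W- = 3.5 + 9 + 6.5 + 6.5 = 25.5
(Check: W+ + W- = 66 should equal n(n+1)/2 = 66.)
Step 4: Test statistic W = min(W+, W-) = 25.5.
Step 5: Ties in |d|, so use the tie-corrected normal approximation.
        E[W] = n(n+1)/4 = 11*12/4 = 33.
        Tie groups: |d|=4 (t=2), |d|=5 (t=4); sum(t^3 - t) = 66.
        Var[W] = n(n+1)(2n+1)/24 - sum(t^3-t)/48 = 3036/24 - 66/48 = 125.125.
        z = (W - E[W]) / sqrt(Var[W]) = (25.5 - 33) / 11.1859 = -0.6705.
        Two-sided p = 2*Phi(z) = 0.502549.
Step 6: alpha = 0.1. fail to reject H0.

W+ = 40.5, W- = 25.5, W = min = 25.5, p = 0.502549, fail to reject H0.


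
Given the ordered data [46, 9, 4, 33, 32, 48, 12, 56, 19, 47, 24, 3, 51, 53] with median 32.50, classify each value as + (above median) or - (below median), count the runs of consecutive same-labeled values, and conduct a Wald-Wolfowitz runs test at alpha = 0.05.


Step 1: Compute median = 32.50; label A = above, B = below.
Labels in order: ABBABABABABBAA  (n_A = 7, n_B = 7)
Step 2: Count runs R = 11.
Step 3: Under H0 (random ordering), E[R] = 2*n_A*n_B/(n_A+n_B) + 1 = 2*7*7/14 + 1 = 8.0000.
        Var[R] = 2*n_A*n_B*(2*n_A*n_B - n_A - n_B) / ((n_A+n_B)^2 * (n_A+n_B-1)) = 8232/2548 = 3.2308.
        SD[R] = 1.7974.
Step 4: Continuity-corrected z = (R - 0.5 - E[R]) / SD[R] = (11 - 0.5 - 8.0000) / 1.7974 = 1.3909.
Step 5: Two-sided p-value via normal approximation = 2*(1 - Phi(|z|)) = 0.164264.
Step 6: alpha = 0.05. fail to reject H0.

R = 11, z = 1.3909, p = 0.164264, fail to reject H0.


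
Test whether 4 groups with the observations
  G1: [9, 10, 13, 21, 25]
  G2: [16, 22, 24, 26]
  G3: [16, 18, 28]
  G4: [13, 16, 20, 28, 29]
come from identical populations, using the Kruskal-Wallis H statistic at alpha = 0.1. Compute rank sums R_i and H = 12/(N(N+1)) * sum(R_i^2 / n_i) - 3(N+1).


Step 1: Combine all N = 17 observations and assign midranks.
sorted (value, group, rank): (9,G1,1), (10,G1,2), (13,G1,3.5), (13,G4,3.5), (16,G2,6), (16,G3,6), (16,G4,6), (18,G3,8), (20,G4,9), (21,G1,10), (22,G2,11), (24,G2,12), (25,G1,13), (26,G2,14), (28,G3,15.5), (28,G4,15.5), (29,G4,17)
Step 2: Sum ranks within each group.
R_1 = 29.5 (n_1 = 5)
R_2 = 43 (n_2 = 4)
R_3 = 29.5 (n_3 = 3)
R_4 = 51 (n_4 = 5)
Step 3: H = 12/(N(N+1)) * sum(R_i^2/n_i) - 3(N+1)
     = 12/(17*18) * (29.5^2/5 + 43^2/4 + 29.5^2/3 + 51^2/5) - 3*18
     = 0.039216 * 1446.58 - 54
     = 2.728758.
Step 4: Ties present; correction factor C = 1 - 36/(17^3 - 17) = 0.992647. Corrected H = 2.728758 / 0.992647 = 2.748971.
Step 5: Under H0, H ~ chi^2(3); p-value = 0.431969.
Step 6: alpha = 0.1. fail to reject H0.

H = 2.7490, df = 3, p = 0.431969, fail to reject H0.


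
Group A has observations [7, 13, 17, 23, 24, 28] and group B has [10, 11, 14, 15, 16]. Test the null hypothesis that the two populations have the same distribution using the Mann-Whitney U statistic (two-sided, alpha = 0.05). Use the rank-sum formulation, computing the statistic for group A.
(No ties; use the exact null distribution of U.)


Step 1: Combine and sort all 11 observations; assign midranks.
sorted (value, group): (7,X), (10,Y), (11,Y), (13,X), (14,Y), (15,Y), (16,Y), (17,X), (23,X), (24,X), (28,X)
ranks: 7->1, 10->2, 11->3, 13->4, 14->5, 15->6, 16->7, 17->8, 23->9, 24->10, 28->11
Step 2: Rank sum for X: R1 = 1 + 4 + 8 + 9 + 10 + 11 = 43.
Step 3: U_X = R1 - n1(n1+1)/2 = 43 - 6*7/2 = 43 - 21 = 22.
       U_Y = n1*n2 - U_X = 30 - 22 = 8.
Step 4: No ties, so the exact null distribution of U (based on enumerating the C(11,6) = 462 equally likely rank assignments) gives the two-sided p-value.
Step 5: p-value = 0.246753; compare to alpha = 0.05. fail to reject H0.

U_X = 22, p = 0.246753, fail to reject H0 at alpha = 0.05.


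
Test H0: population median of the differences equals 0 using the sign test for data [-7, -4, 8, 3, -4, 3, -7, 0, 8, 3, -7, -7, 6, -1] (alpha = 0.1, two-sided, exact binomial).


Step 1: Discard zero differences. Original n = 14; n_eff = number of nonzero differences = 13.
Nonzero differences (with sign): -7, -4, +8, +3, -4, +3, -7, +8, +3, -7, -7, +6, -1
Step 2: Count signs: positive = 6, negative = 7.
Step 3: Under H0: P(positive) = 0.5, so the number of positives S ~ Bin(13, 0.5).
Step 4: Two-sided exact p-value = sum of Bin(13,0.5) probabilities at or below the observed probability = 1.000000.
Step 5: alpha = 0.1. fail to reject H0.

n_eff = 13, pos = 6, neg = 7, p = 1.000000, fail to reject H0.


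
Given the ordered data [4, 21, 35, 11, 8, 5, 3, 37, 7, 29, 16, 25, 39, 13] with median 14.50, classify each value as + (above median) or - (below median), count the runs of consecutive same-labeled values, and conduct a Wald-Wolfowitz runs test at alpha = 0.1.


Step 1: Compute median = 14.50; label A = above, B = below.
Labels in order: BAABBBBABAAAAB  (n_A = 7, n_B = 7)
Step 2: Count runs R = 7.
Step 3: Under H0 (random ordering), E[R] = 2*n_A*n_B/(n_A+n_B) + 1 = 2*7*7/14 + 1 = 8.0000.
        Var[R] = 2*n_A*n_B*(2*n_A*n_B - n_A - n_B) / ((n_A+n_B)^2 * (n_A+n_B-1)) = 8232/2548 = 3.2308.
        SD[R] = 1.7974.
Step 4: Continuity-corrected z = (R + 0.5 - E[R]) / SD[R] = (7 + 0.5 - 8.0000) / 1.7974 = -0.2782.
Step 5: Two-sided p-value via normal approximation = 2*(1 - Phi(|z|)) = 0.780879.
Step 6: alpha = 0.1. fail to reject H0.

R = 7, z = -0.2782, p = 0.780879, fail to reject H0.


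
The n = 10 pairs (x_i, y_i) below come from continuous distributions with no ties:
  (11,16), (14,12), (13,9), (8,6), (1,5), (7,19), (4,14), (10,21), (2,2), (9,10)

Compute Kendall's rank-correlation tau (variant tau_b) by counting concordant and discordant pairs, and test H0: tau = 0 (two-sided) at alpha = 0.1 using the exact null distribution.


Step 1: Enumerate the 45 unordered pairs (i,j) with i<j and classify each by sign(x_j-x_i) * sign(y_j-y_i).
  (1,2):dx=+3,dy=-4->D; (1,3):dx=+2,dy=-7->D; (1,4):dx=-3,dy=-10->C; (1,5):dx=-10,dy=-11->C
  (1,6):dx=-4,dy=+3->D; (1,7):dx=-7,dy=-2->C; (1,8):dx=-1,dy=+5->D; (1,9):dx=-9,dy=-14->C
  (1,10):dx=-2,dy=-6->C; (2,3):dx=-1,dy=-3->C; (2,4):dx=-6,dy=-6->C; (2,5):dx=-13,dy=-7->C
  (2,6):dx=-7,dy=+7->D; (2,7):dx=-10,dy=+2->D; (2,8):dx=-4,dy=+9->D; (2,9):dx=-12,dy=-10->C
  (2,10):dx=-5,dy=-2->C; (3,4):dx=-5,dy=-3->C; (3,5):dx=-12,dy=-4->C; (3,6):dx=-6,dy=+10->D
  (3,7):dx=-9,dy=+5->D; (3,8):dx=-3,dy=+12->D; (3,9):dx=-11,dy=-7->C; (3,10):dx=-4,dy=+1->D
  (4,5):dx=-7,dy=-1->C; (4,6):dx=-1,dy=+13->D; (4,7):dx=-4,dy=+8->D; (4,8):dx=+2,dy=+15->C
  (4,9):dx=-6,dy=-4->C; (4,10):dx=+1,dy=+4->C; (5,6):dx=+6,dy=+14->C; (5,7):dx=+3,dy=+9->C
  (5,8):dx=+9,dy=+16->C; (5,9):dx=+1,dy=-3->D; (5,10):dx=+8,dy=+5->C; (6,7):dx=-3,dy=-5->C
  (6,8):dx=+3,dy=+2->C; (6,9):dx=-5,dy=-17->C; (6,10):dx=+2,dy=-9->D; (7,8):dx=+6,dy=+7->C
  (7,9):dx=-2,dy=-12->C; (7,10):dx=+5,dy=-4->D; (8,9):dx=-8,dy=-19->C; (8,10):dx=-1,dy=-11->C
  (9,10):dx=+7,dy=+8->C
Step 2: C = 29, D = 16, total pairs = 45.
Step 3: tau = (C - D)/(n(n-1)/2) = (29 - 16)/45 = 0.288889.
Step 4: Exact two-sided p-value (enumerate n! = 3628800 permutations of y under H0): p = 0.291248.
Step 5: alpha = 0.1. fail to reject H0.

tau_b = 0.2889 (C=29, D=16), p = 0.291248, fail to reject H0.


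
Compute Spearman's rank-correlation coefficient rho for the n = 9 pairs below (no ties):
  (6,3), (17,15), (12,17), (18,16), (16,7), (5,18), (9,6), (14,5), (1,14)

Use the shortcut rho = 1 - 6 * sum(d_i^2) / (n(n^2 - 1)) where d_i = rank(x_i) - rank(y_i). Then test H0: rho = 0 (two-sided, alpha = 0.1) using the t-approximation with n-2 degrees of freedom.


Step 1: Rank x and y separately (midranks; no ties here).
rank(x): 6->3, 17->8, 12->5, 18->9, 16->7, 5->2, 9->4, 14->6, 1->1
rank(y): 3->1, 15->6, 17->8, 16->7, 7->4, 18->9, 6->3, 5->2, 14->5
Step 2: d_i = R_x(i) - R_y(i); compute d_i^2.
  (3-1)^2=4, (8-6)^2=4, (5-8)^2=9, (9-7)^2=4, (7-4)^2=9, (2-9)^2=49, (4-3)^2=1, (6-2)^2=16, (1-5)^2=16
sum(d^2) = 112.
Step 3: rho = 1 - 6*112 / (9*(9^2 - 1)) = 1 - 672/720 = 0.066667.
Step 4: Under H0, t = rho * sqrt((n-2)/(1-rho^2)) = 0.1768 ~ t(7).
Step 5: Two-sided p-value from the t-distribution with 7 df = 0.864690.
Step 6: alpha = 0.1. fail to reject H0.

rho = 0.0667, p = 0.864690, fail to reject H0 at alpha = 0.1.


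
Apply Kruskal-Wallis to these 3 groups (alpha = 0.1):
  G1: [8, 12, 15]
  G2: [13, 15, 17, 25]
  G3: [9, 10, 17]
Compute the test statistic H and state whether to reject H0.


Step 1: Combine all N = 10 observations and assign midranks.
sorted (value, group, rank): (8,G1,1), (9,G3,2), (10,G3,3), (12,G1,4), (13,G2,5), (15,G1,6.5), (15,G2,6.5), (17,G2,8.5), (17,G3,8.5), (25,G2,10)
Step 2: Sum ranks within each group.
R_1 = 11.5 (n_1 = 3)
R_2 = 30 (n_2 = 4)
R_3 = 13.5 (n_3 = 3)
Step 3: H = 12/(N(N+1)) * sum(R_i^2/n_i) - 3(N+1)
     = 12/(10*11) * (11.5^2/3 + 30^2/4 + 13.5^2/3) - 3*11
     = 0.109091 * 329.833 - 33
     = 2.981818.
Step 4: Ties present; correction factor C = 1 - 12/(10^3 - 10) = 0.987879. Corrected H = 2.981818 / 0.987879 = 3.018405.
Step 5: Under H0, H ~ chi^2(2); p-value = 0.221086.
Step 6: alpha = 0.1. fail to reject H0.

H = 3.0184, df = 2, p = 0.221086, fail to reject H0.


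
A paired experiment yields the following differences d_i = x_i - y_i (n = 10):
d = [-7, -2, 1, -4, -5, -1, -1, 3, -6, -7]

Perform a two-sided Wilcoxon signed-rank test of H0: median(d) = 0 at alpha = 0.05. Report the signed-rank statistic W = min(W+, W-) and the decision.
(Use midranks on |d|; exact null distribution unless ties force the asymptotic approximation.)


Step 1: Drop any zero differences (none here) and take |d_i|.
|d| = [7, 2, 1, 4, 5, 1, 1, 3, 6, 7]
Step 2: Midrank |d_i| (ties get averaged ranks).
ranks: |7|->9.5, |2|->4, |1|->2, |4|->6, |5|->7, |1|->2, |1|->2, |3|->5, |6|->8, |7|->9.5
Step 3: Attach original signs; sum ranks with positive sign and with negative sign.
W+ = 2 + 5 = 7
W- = 9.5 + 4 + 6 + 7 + 2 + 2 + 8 + 9.5 = 48
(Check: W+ + W- = 55 should equal n(n+1)/2 = 55.)
Step 4: Test statistic W = min(W+, W-) = 7.
Step 5: Ties in |d|, so use the tie-corrected normal approximation.
        E[W] = n(n+1)/4 = 10*11/4 = 27.5.
        Tie groups: |d|=1 (t=3), |d|=7 (t=2); sum(t^3 - t) = 30.
        Var[W] = n(n+1)(2n+1)/24 - sum(t^3-t)/48 = 2310/24 - 30/48 = 95.625.
        z = (W - E[W]) / sqrt(Var[W]) = (7 - 27.5) / 9.7788 = -2.0964.
        Two-sided p = 2*Phi(z) = 0.036049.
Step 6: alpha = 0.05. reject H0.

W+ = 7, W- = 48, W = min = 7, p = 0.036049, reject H0.


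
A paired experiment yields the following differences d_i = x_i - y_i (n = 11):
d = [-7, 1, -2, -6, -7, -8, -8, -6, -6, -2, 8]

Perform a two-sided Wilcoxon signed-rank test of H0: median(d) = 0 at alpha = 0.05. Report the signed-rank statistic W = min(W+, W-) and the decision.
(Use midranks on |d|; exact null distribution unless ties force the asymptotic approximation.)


Step 1: Drop any zero differences (none here) and take |d_i|.
|d| = [7, 1, 2, 6, 7, 8, 8, 6, 6, 2, 8]
Step 2: Midrank |d_i| (ties get averaged ranks).
ranks: |7|->7.5, |1|->1, |2|->2.5, |6|->5, |7|->7.5, |8|->10, |8|->10, |6|->5, |6|->5, |2|->2.5, |8|->10
Step 3: Attach original signs; sum ranks with positive sign and with negative sign.
W+ = 1 + 10 = 11
W- = 7.5 + 2.5 + 5 + 7.5 + 10 + 10 + 5 + 5 + 2.5 = 55
(Check: W+ + W- = 66 should equal n(n+1)/2 = 66.)
Step 4: Test statistic W = min(W+, W-) = 11.
Step 5: Ties in |d|, so use the tie-corrected normal approximation.
        E[W] = n(n+1)/4 = 11*12/4 = 33.
        Tie groups: |d|=2 (t=2), |d|=6 (t=3), |d|=7 (t=2), |d|=8 (t=3); sum(t^3 - t) = 60.
        Var[W] = n(n+1)(2n+1)/24 - sum(t^3-t)/48 = 3036/24 - 60/48 = 125.25.
        z = (W - E[W]) / sqrt(Var[W]) = (11 - 33) / 11.1915 = -1.9658.
        Two-sided p = 2*Phi(z) = 0.049325.
Step 6: alpha = 0.05. reject H0.

W+ = 11, W- = 55, W = min = 11, p = 0.049325, reject H0.


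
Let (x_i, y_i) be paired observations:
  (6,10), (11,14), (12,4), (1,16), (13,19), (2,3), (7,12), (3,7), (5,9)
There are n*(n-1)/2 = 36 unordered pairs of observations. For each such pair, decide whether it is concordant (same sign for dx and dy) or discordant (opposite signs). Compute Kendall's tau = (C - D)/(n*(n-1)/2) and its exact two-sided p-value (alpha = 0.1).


Step 1: Enumerate the 36 unordered pairs (i,j) with i<j and classify each by sign(x_j-x_i) * sign(y_j-y_i).
  (1,2):dx=+5,dy=+4->C; (1,3):dx=+6,dy=-6->D; (1,4):dx=-5,dy=+6->D; (1,5):dx=+7,dy=+9->C
  (1,6):dx=-4,dy=-7->C; (1,7):dx=+1,dy=+2->C; (1,8):dx=-3,dy=-3->C; (1,9):dx=-1,dy=-1->C
  (2,3):dx=+1,dy=-10->D; (2,4):dx=-10,dy=+2->D; (2,5):dx=+2,dy=+5->C; (2,6):dx=-9,dy=-11->C
  (2,7):dx=-4,dy=-2->C; (2,8):dx=-8,dy=-7->C; (2,9):dx=-6,dy=-5->C; (3,4):dx=-11,dy=+12->D
  (3,5):dx=+1,dy=+15->C; (3,6):dx=-10,dy=-1->C; (3,7):dx=-5,dy=+8->D; (3,8):dx=-9,dy=+3->D
  (3,9):dx=-7,dy=+5->D; (4,5):dx=+12,dy=+3->C; (4,6):dx=+1,dy=-13->D; (4,7):dx=+6,dy=-4->D
  (4,8):dx=+2,dy=-9->D; (4,9):dx=+4,dy=-7->D; (5,6):dx=-11,dy=-16->C; (5,7):dx=-6,dy=-7->C
  (5,8):dx=-10,dy=-12->C; (5,9):dx=-8,dy=-10->C; (6,7):dx=+5,dy=+9->C; (6,8):dx=+1,dy=+4->C
  (6,9):dx=+3,dy=+6->C; (7,8):dx=-4,dy=-5->C; (7,9):dx=-2,dy=-3->C; (8,9):dx=+2,dy=+2->C
Step 2: C = 24, D = 12, total pairs = 36.
Step 3: tau = (C - D)/(n(n-1)/2) = (24 - 12)/36 = 0.333333.
Step 4: Exact two-sided p-value (enumerate n! = 362880 permutations of y under H0): p = 0.259518.
Step 5: alpha = 0.1. fail to reject H0.

tau_b = 0.3333 (C=24, D=12), p = 0.259518, fail to reject H0.


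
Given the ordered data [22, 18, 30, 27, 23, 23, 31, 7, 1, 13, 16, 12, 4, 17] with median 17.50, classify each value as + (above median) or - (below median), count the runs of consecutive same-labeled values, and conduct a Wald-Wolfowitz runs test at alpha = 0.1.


Step 1: Compute median = 17.50; label A = above, B = below.
Labels in order: AAAAAAABBBBBBB  (n_A = 7, n_B = 7)
Step 2: Count runs R = 2.
Step 3: Under H0 (random ordering), E[R] = 2*n_A*n_B/(n_A+n_B) + 1 = 2*7*7/14 + 1 = 8.0000.
        Var[R] = 2*n_A*n_B*(2*n_A*n_B - n_A - n_B) / ((n_A+n_B)^2 * (n_A+n_B-1)) = 8232/2548 = 3.2308.
        SD[R] = 1.7974.
Step 4: Continuity-corrected z = (R + 0.5 - E[R]) / SD[R] = (2 + 0.5 - 8.0000) / 1.7974 = -3.0599.
Step 5: Two-sided p-value via normal approximation = 2*(1 - Phi(|z|)) = 0.002214.
Step 6: alpha = 0.1. reject H0.

R = 2, z = -3.0599, p = 0.002214, reject H0.


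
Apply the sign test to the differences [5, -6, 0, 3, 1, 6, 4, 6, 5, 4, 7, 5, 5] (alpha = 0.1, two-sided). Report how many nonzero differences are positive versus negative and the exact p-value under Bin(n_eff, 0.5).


Step 1: Discard zero differences. Original n = 13; n_eff = number of nonzero differences = 12.
Nonzero differences (with sign): +5, -6, +3, +1, +6, +4, +6, +5, +4, +7, +5, +5
Step 2: Count signs: positive = 11, negative = 1.
Step 3: Under H0: P(positive) = 0.5, so the number of positives S ~ Bin(12, 0.5).
Step 4: Two-sided exact p-value = sum of Bin(12,0.5) probabilities at or below the observed probability = 0.006348.
Step 5: alpha = 0.1. reject H0.

n_eff = 12, pos = 11, neg = 1, p = 0.006348, reject H0.


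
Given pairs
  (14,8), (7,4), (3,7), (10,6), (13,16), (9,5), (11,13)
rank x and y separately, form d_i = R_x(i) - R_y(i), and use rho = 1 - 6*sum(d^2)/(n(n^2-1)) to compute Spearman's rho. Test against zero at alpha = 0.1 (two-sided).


Step 1: Rank x and y separately (midranks; no ties here).
rank(x): 14->7, 7->2, 3->1, 10->4, 13->6, 9->3, 11->5
rank(y): 8->5, 4->1, 7->4, 6->3, 16->7, 5->2, 13->6
Step 2: d_i = R_x(i) - R_y(i); compute d_i^2.
  (7-5)^2=4, (2-1)^2=1, (1-4)^2=9, (4-3)^2=1, (6-7)^2=1, (3-2)^2=1, (5-6)^2=1
sum(d^2) = 18.
Step 3: rho = 1 - 6*18 / (7*(7^2 - 1)) = 1 - 108/336 = 0.678571.
Step 4: Under H0, t = rho * sqrt((n-2)/(1-rho^2)) = 2.0657 ~ t(5).
Step 5: Two-sided p-value from the t-distribution with 5 df = 0.093750.
Step 6: alpha = 0.1. reject H0.

rho = 0.6786, p = 0.093750, reject H0 at alpha = 0.1.


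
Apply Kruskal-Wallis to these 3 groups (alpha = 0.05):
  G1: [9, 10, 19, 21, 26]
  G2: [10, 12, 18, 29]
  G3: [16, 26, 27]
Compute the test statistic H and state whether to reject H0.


Step 1: Combine all N = 12 observations and assign midranks.
sorted (value, group, rank): (9,G1,1), (10,G1,2.5), (10,G2,2.5), (12,G2,4), (16,G3,5), (18,G2,6), (19,G1,7), (21,G1,8), (26,G1,9.5), (26,G3,9.5), (27,G3,11), (29,G2,12)
Step 2: Sum ranks within each group.
R_1 = 28 (n_1 = 5)
R_2 = 24.5 (n_2 = 4)
R_3 = 25.5 (n_3 = 3)
Step 3: H = 12/(N(N+1)) * sum(R_i^2/n_i) - 3(N+1)
     = 12/(12*13) * (28^2/5 + 24.5^2/4 + 25.5^2/3) - 3*13
     = 0.076923 * 523.612 - 39
     = 1.277885.
Step 4: Ties present; correction factor C = 1 - 12/(12^3 - 12) = 0.993007. Corrected H = 1.277885 / 0.993007 = 1.286884.
Step 5: Under H0, H ~ chi^2(2); p-value = 0.525481.
Step 6: alpha = 0.05. fail to reject H0.

H = 1.2869, df = 2, p = 0.525481, fail to reject H0.


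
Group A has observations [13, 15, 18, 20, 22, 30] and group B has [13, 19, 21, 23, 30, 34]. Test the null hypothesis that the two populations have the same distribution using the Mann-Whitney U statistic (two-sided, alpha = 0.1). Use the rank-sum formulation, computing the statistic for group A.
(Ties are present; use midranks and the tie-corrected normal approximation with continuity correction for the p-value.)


Step 1: Combine and sort all 12 observations; assign midranks.
sorted (value, group): (13,X), (13,Y), (15,X), (18,X), (19,Y), (20,X), (21,Y), (22,X), (23,Y), (30,X), (30,Y), (34,Y)
ranks: 13->1.5, 13->1.5, 15->3, 18->4, 19->5, 20->6, 21->7, 22->8, 23->9, 30->10.5, 30->10.5, 34->12
Step 2: Rank sum for X: R1 = 1.5 + 3 + 4 + 6 + 8 + 10.5 = 33.
Step 3: U_X = R1 - n1(n1+1)/2 = 33 - 6*7/2 = 33 - 21 = 12.
       U_Y = n1*n2 - U_X = 36 - 12 = 24.
Step 4: Ties are present, so use the tie-corrected normal approximation (with continuity correction) for the p-value.
Step 5: p-value = 0.376804; compare to alpha = 0.1. fail to reject H0.

U_X = 12, p = 0.376804, fail to reject H0 at alpha = 0.1.


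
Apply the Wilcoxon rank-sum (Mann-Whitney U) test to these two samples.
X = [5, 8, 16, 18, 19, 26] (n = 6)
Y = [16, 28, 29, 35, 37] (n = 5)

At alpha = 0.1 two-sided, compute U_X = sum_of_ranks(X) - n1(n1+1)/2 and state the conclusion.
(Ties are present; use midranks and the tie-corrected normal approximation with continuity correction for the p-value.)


Step 1: Combine and sort all 11 observations; assign midranks.
sorted (value, group): (5,X), (8,X), (16,X), (16,Y), (18,X), (19,X), (26,X), (28,Y), (29,Y), (35,Y), (37,Y)
ranks: 5->1, 8->2, 16->3.5, 16->3.5, 18->5, 19->6, 26->7, 28->8, 29->9, 35->10, 37->11
Step 2: Rank sum for X: R1 = 1 + 2 + 3.5 + 5 + 6 + 7 = 24.5.
Step 3: U_X = R1 - n1(n1+1)/2 = 24.5 - 6*7/2 = 24.5 - 21 = 3.5.
       U_Y = n1*n2 - U_X = 30 - 3.5 = 26.5.
Step 4: Ties are present, so use the tie-corrected normal approximation (with continuity correction) for the p-value.
Step 5: p-value = 0.044126; compare to alpha = 0.1. reject H0.

U_X = 3.5, p = 0.044126, reject H0 at alpha = 0.1.


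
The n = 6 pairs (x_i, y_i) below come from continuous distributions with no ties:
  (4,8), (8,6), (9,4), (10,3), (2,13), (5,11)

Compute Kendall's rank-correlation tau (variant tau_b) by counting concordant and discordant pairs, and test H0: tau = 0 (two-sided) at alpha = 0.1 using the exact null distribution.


Step 1: Enumerate the 15 unordered pairs (i,j) with i<j and classify each by sign(x_j-x_i) * sign(y_j-y_i).
  (1,2):dx=+4,dy=-2->D; (1,3):dx=+5,dy=-4->D; (1,4):dx=+6,dy=-5->D; (1,5):dx=-2,dy=+5->D
  (1,6):dx=+1,dy=+3->C; (2,3):dx=+1,dy=-2->D; (2,4):dx=+2,dy=-3->D; (2,5):dx=-6,dy=+7->D
  (2,6):dx=-3,dy=+5->D; (3,4):dx=+1,dy=-1->D; (3,5):dx=-7,dy=+9->D; (3,6):dx=-4,dy=+7->D
  (4,5):dx=-8,dy=+10->D; (4,6):dx=-5,dy=+8->D; (5,6):dx=+3,dy=-2->D
Step 2: C = 1, D = 14, total pairs = 15.
Step 3: tau = (C - D)/(n(n-1)/2) = (1 - 14)/15 = -0.866667.
Step 4: Exact two-sided p-value (enumerate n! = 720 permutations of y under H0): p = 0.016667.
Step 5: alpha = 0.1. reject H0.

tau_b = -0.8667 (C=1, D=14), p = 0.016667, reject H0.


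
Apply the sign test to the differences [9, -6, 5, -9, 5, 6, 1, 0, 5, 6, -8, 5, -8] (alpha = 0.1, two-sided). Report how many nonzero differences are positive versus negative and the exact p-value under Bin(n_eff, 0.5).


Step 1: Discard zero differences. Original n = 13; n_eff = number of nonzero differences = 12.
Nonzero differences (with sign): +9, -6, +5, -9, +5, +6, +1, +5, +6, -8, +5, -8
Step 2: Count signs: positive = 8, negative = 4.
Step 3: Under H0: P(positive) = 0.5, so the number of positives S ~ Bin(12, 0.5).
Step 4: Two-sided exact p-value = sum of Bin(12,0.5) probabilities at or below the observed probability = 0.387695.
Step 5: alpha = 0.1. fail to reject H0.

n_eff = 12, pos = 8, neg = 4, p = 0.387695, fail to reject H0.


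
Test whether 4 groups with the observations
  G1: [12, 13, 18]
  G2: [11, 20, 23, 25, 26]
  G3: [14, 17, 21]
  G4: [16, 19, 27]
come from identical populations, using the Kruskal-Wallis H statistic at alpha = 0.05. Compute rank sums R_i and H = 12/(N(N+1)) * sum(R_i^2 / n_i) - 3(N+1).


Step 1: Combine all N = 14 observations and assign midranks.
sorted (value, group, rank): (11,G2,1), (12,G1,2), (13,G1,3), (14,G3,4), (16,G4,5), (17,G3,6), (18,G1,7), (19,G4,8), (20,G2,9), (21,G3,10), (23,G2,11), (25,G2,12), (26,G2,13), (27,G4,14)
Step 2: Sum ranks within each group.
R_1 = 12 (n_1 = 3)
R_2 = 46 (n_2 = 5)
R_3 = 20 (n_3 = 3)
R_4 = 27 (n_4 = 3)
Step 3: H = 12/(N(N+1)) * sum(R_i^2/n_i) - 3(N+1)
     = 12/(14*15) * (12^2/3 + 46^2/5 + 20^2/3 + 27^2/3) - 3*15
     = 0.057143 * 847.533 - 45
     = 3.430476.
Step 4: No ties, so H is used without correction.
Step 5: Under H0, H ~ chi^2(3); p-value = 0.329892.
Step 6: alpha = 0.05. fail to reject H0.

H = 3.4305, df = 3, p = 0.329892, fail to reject H0.


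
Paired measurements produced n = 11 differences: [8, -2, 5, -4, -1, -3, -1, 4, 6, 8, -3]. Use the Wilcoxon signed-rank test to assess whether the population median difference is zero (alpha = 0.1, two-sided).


Step 1: Drop any zero differences (none here) and take |d_i|.
|d| = [8, 2, 5, 4, 1, 3, 1, 4, 6, 8, 3]
Step 2: Midrank |d_i| (ties get averaged ranks).
ranks: |8|->10.5, |2|->3, |5|->8, |4|->6.5, |1|->1.5, |3|->4.5, |1|->1.5, |4|->6.5, |6|->9, |8|->10.5, |3|->4.5
Step 3: Attach original signs; sum ranks with positive sign and with negative sign.
W+ = 10.5 + 8 + 6.5 + 9 + 10.5 = 44.5
W- = 3 + 6.5 + 1.5 + 4.5 + 1.5 + 4.5 = 21.5
(Check: W+ + W- = 66 should equal n(n+1)/2 = 66.)
Step 4: Test statistic W = min(W+, W-) = 21.5.
Step 5: Ties in |d|, so use the tie-corrected normal approximation.
        E[W] = n(n+1)/4 = 11*12/4 = 33.
        Tie groups: |d|=1 (t=2), |d|=3 (t=2), |d|=4 (t=2), |d|=8 (t=2); sum(t^3 - t) = 24.
        Var[W] = n(n+1)(2n+1)/24 - sum(t^3-t)/48 = 3036/24 - 24/48 = 126.
        z = (W - E[W]) / sqrt(Var[W]) = (21.5 - 33) / 11.2250 = -1.0245.
        Two-sided p = 2*Phi(z) = 0.305598.
Step 6: alpha = 0.1. fail to reject H0.

W+ = 44.5, W- = 21.5, W = min = 21.5, p = 0.305598, fail to reject H0.


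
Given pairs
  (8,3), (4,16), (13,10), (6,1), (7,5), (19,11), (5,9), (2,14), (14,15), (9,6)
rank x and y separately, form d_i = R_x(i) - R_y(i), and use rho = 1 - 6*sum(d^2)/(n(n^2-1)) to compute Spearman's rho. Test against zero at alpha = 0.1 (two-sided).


Step 1: Rank x and y separately (midranks; no ties here).
rank(x): 8->6, 4->2, 13->8, 6->4, 7->5, 19->10, 5->3, 2->1, 14->9, 9->7
rank(y): 3->2, 16->10, 10->6, 1->1, 5->3, 11->7, 9->5, 14->8, 15->9, 6->4
Step 2: d_i = R_x(i) - R_y(i); compute d_i^2.
  (6-2)^2=16, (2-10)^2=64, (8-6)^2=4, (4-1)^2=9, (5-3)^2=4, (10-7)^2=9, (3-5)^2=4, (1-8)^2=49, (9-9)^2=0, (7-4)^2=9
sum(d^2) = 168.
Step 3: rho = 1 - 6*168 / (10*(10^2 - 1)) = 1 - 1008/990 = -0.018182.
Step 4: Under H0, t = rho * sqrt((n-2)/(1-rho^2)) = -0.0514 ~ t(8).
Step 5: Two-sided p-value from the t-distribution with 8 df = 0.960240.
Step 6: alpha = 0.1. fail to reject H0.

rho = -0.0182, p = 0.960240, fail to reject H0 at alpha = 0.1.


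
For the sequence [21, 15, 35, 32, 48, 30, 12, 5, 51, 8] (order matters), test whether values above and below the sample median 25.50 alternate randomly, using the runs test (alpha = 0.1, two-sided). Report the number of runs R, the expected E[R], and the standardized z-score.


Step 1: Compute median = 25.50; label A = above, B = below.
Labels in order: BBAAAABBAB  (n_A = 5, n_B = 5)
Step 2: Count runs R = 5.
Step 3: Under H0 (random ordering), E[R] = 2*n_A*n_B/(n_A+n_B) + 1 = 2*5*5/10 + 1 = 6.0000.
        Var[R] = 2*n_A*n_B*(2*n_A*n_B - n_A - n_B) / ((n_A+n_B)^2 * (n_A+n_B-1)) = 2000/900 = 2.2222.
        SD[R] = 1.4907.
Step 4: Continuity-corrected z = (R + 0.5 - E[R]) / SD[R] = (5 + 0.5 - 6.0000) / 1.4907 = -0.3354.
Step 5: Two-sided p-value via normal approximation = 2*(1 - Phi(|z|)) = 0.737316.
Step 6: alpha = 0.1. fail to reject H0.

R = 5, z = -0.3354, p = 0.737316, fail to reject H0.


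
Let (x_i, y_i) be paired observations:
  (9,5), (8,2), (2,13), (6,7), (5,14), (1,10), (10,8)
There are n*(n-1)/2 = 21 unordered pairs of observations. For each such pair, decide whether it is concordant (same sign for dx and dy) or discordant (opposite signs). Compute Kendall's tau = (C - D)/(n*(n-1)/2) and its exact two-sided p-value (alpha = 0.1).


Step 1: Enumerate the 21 unordered pairs (i,j) with i<j and classify each by sign(x_j-x_i) * sign(y_j-y_i).
  (1,2):dx=-1,dy=-3->C; (1,3):dx=-7,dy=+8->D; (1,4):dx=-3,dy=+2->D; (1,5):dx=-4,dy=+9->D
  (1,6):dx=-8,dy=+5->D; (1,7):dx=+1,dy=+3->C; (2,3):dx=-6,dy=+11->D; (2,4):dx=-2,dy=+5->D
  (2,5):dx=-3,dy=+12->D; (2,6):dx=-7,dy=+8->D; (2,7):dx=+2,dy=+6->C; (3,4):dx=+4,dy=-6->D
  (3,5):dx=+3,dy=+1->C; (3,6):dx=-1,dy=-3->C; (3,7):dx=+8,dy=-5->D; (4,5):dx=-1,dy=+7->D
  (4,6):dx=-5,dy=+3->D; (4,7):dx=+4,dy=+1->C; (5,6):dx=-4,dy=-4->C; (5,7):dx=+5,dy=-6->D
  (6,7):dx=+9,dy=-2->D
Step 2: C = 7, D = 14, total pairs = 21.
Step 3: tau = (C - D)/(n(n-1)/2) = (7 - 14)/21 = -0.333333.
Step 4: Exact two-sided p-value (enumerate n! = 5040 permutations of y under H0): p = 0.381349.
Step 5: alpha = 0.1. fail to reject H0.

tau_b = -0.3333 (C=7, D=14), p = 0.381349, fail to reject H0.


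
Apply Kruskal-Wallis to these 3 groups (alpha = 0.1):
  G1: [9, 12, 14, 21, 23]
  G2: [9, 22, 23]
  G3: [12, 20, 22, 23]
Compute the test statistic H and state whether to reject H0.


Step 1: Combine all N = 12 observations and assign midranks.
sorted (value, group, rank): (9,G1,1.5), (9,G2,1.5), (12,G1,3.5), (12,G3,3.5), (14,G1,5), (20,G3,6), (21,G1,7), (22,G2,8.5), (22,G3,8.5), (23,G1,11), (23,G2,11), (23,G3,11)
Step 2: Sum ranks within each group.
R_1 = 28 (n_1 = 5)
R_2 = 21 (n_2 = 3)
R_3 = 29 (n_3 = 4)
Step 3: H = 12/(N(N+1)) * sum(R_i^2/n_i) - 3(N+1)
     = 12/(12*13) * (28^2/5 + 21^2/3 + 29^2/4) - 3*13
     = 0.076923 * 514.05 - 39
     = 0.542308.
Step 4: Ties present; correction factor C = 1 - 42/(12^3 - 12) = 0.975524. Corrected H = 0.542308 / 0.975524 = 0.555914.
Step 5: Under H0, H ~ chi^2(2); p-value = 0.757329.
Step 6: alpha = 0.1. fail to reject H0.

H = 0.5559, df = 2, p = 0.757329, fail to reject H0.


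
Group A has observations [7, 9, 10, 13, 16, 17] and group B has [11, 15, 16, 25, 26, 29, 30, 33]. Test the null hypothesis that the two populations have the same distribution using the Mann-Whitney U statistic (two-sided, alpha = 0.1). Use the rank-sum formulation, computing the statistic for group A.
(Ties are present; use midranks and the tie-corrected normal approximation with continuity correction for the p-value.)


Step 1: Combine and sort all 14 observations; assign midranks.
sorted (value, group): (7,X), (9,X), (10,X), (11,Y), (13,X), (15,Y), (16,X), (16,Y), (17,X), (25,Y), (26,Y), (29,Y), (30,Y), (33,Y)
ranks: 7->1, 9->2, 10->3, 11->4, 13->5, 15->6, 16->7.5, 16->7.5, 17->9, 25->10, 26->11, 29->12, 30->13, 33->14
Step 2: Rank sum for X: R1 = 1 + 2 + 3 + 5 + 7.5 + 9 = 27.5.
Step 3: U_X = R1 - n1(n1+1)/2 = 27.5 - 6*7/2 = 27.5 - 21 = 6.5.
       U_Y = n1*n2 - U_X = 48 - 6.5 = 41.5.
Step 4: Ties are present, so use the tie-corrected normal approximation (with continuity correction) for the p-value.
Step 5: p-value = 0.028013; compare to alpha = 0.1. reject H0.

U_X = 6.5, p = 0.028013, reject H0 at alpha = 0.1.


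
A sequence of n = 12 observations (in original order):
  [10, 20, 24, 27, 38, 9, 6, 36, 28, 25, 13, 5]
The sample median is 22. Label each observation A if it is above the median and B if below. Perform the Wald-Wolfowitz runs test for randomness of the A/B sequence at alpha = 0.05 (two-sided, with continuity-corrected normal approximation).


Step 1: Compute median = 22; label A = above, B = below.
Labels in order: BBAAABBAAABB  (n_A = 6, n_B = 6)
Step 2: Count runs R = 5.
Step 3: Under H0 (random ordering), E[R] = 2*n_A*n_B/(n_A+n_B) + 1 = 2*6*6/12 + 1 = 7.0000.
        Var[R] = 2*n_A*n_B*(2*n_A*n_B - n_A - n_B) / ((n_A+n_B)^2 * (n_A+n_B-1)) = 4320/1584 = 2.7273.
        SD[R] = 1.6514.
Step 4: Continuity-corrected z = (R + 0.5 - E[R]) / SD[R] = (5 + 0.5 - 7.0000) / 1.6514 = -0.9083.
Step 5: Two-sided p-value via normal approximation = 2*(1 - Phi(|z|)) = 0.363722.
Step 6: alpha = 0.05. fail to reject H0.

R = 5, z = -0.9083, p = 0.363722, fail to reject H0.


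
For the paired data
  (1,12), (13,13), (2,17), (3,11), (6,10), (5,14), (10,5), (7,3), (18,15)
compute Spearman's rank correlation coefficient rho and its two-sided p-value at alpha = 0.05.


Step 1: Rank x and y separately (midranks; no ties here).
rank(x): 1->1, 13->8, 2->2, 3->3, 6->5, 5->4, 10->7, 7->6, 18->9
rank(y): 12->5, 13->6, 17->9, 11->4, 10->3, 14->7, 5->2, 3->1, 15->8
Step 2: d_i = R_x(i) - R_y(i); compute d_i^2.
  (1-5)^2=16, (8-6)^2=4, (2-9)^2=49, (3-4)^2=1, (5-3)^2=4, (4-7)^2=9, (7-2)^2=25, (6-1)^2=25, (9-8)^2=1
sum(d^2) = 134.
Step 3: rho = 1 - 6*134 / (9*(9^2 - 1)) = 1 - 804/720 = -0.116667.
Step 4: Under H0, t = rho * sqrt((n-2)/(1-rho^2)) = -0.3108 ~ t(7).
Step 5: Two-sided p-value from the t-distribution with 7 df = 0.765008.
Step 6: alpha = 0.05. fail to reject H0.

rho = -0.1167, p = 0.765008, fail to reject H0 at alpha = 0.05.


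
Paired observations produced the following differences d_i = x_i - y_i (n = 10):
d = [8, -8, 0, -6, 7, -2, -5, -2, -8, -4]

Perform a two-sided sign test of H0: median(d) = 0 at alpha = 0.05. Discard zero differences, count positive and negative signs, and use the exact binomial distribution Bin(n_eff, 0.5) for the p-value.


Step 1: Discard zero differences. Original n = 10; n_eff = number of nonzero differences = 9.
Nonzero differences (with sign): +8, -8, -6, +7, -2, -5, -2, -8, -4
Step 2: Count signs: positive = 2, negative = 7.
Step 3: Under H0: P(positive) = 0.5, so the number of positives S ~ Bin(9, 0.5).
Step 4: Two-sided exact p-value = sum of Bin(9,0.5) probabilities at or below the observed probability = 0.179688.
Step 5: alpha = 0.05. fail to reject H0.

n_eff = 9, pos = 2, neg = 7, p = 0.179688, fail to reject H0.
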